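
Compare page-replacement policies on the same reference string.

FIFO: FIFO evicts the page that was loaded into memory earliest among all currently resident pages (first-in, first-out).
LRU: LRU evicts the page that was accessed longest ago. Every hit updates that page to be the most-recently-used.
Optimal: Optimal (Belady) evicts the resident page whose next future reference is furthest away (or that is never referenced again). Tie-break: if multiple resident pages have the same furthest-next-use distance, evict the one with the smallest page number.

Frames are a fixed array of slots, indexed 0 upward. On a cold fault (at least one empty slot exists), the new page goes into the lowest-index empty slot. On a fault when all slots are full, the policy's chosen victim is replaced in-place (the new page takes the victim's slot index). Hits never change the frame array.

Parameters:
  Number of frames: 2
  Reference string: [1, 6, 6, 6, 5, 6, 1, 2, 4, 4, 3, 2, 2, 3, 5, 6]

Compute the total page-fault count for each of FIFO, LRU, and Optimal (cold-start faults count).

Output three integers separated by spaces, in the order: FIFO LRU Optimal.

Answer: 10 10 9

Derivation:
--- FIFO ---
  step 0: ref 1 -> FAULT, frames=[1,-] (faults so far: 1)
  step 1: ref 6 -> FAULT, frames=[1,6] (faults so far: 2)
  step 2: ref 6 -> HIT, frames=[1,6] (faults so far: 2)
  step 3: ref 6 -> HIT, frames=[1,6] (faults so far: 2)
  step 4: ref 5 -> FAULT, evict 1, frames=[5,6] (faults so far: 3)
  step 5: ref 6 -> HIT, frames=[5,6] (faults so far: 3)
  step 6: ref 1 -> FAULT, evict 6, frames=[5,1] (faults so far: 4)
  step 7: ref 2 -> FAULT, evict 5, frames=[2,1] (faults so far: 5)
  step 8: ref 4 -> FAULT, evict 1, frames=[2,4] (faults so far: 6)
  step 9: ref 4 -> HIT, frames=[2,4] (faults so far: 6)
  step 10: ref 3 -> FAULT, evict 2, frames=[3,4] (faults so far: 7)
  step 11: ref 2 -> FAULT, evict 4, frames=[3,2] (faults so far: 8)
  step 12: ref 2 -> HIT, frames=[3,2] (faults so far: 8)
  step 13: ref 3 -> HIT, frames=[3,2] (faults so far: 8)
  step 14: ref 5 -> FAULT, evict 3, frames=[5,2] (faults so far: 9)
  step 15: ref 6 -> FAULT, evict 2, frames=[5,6] (faults so far: 10)
  FIFO total faults: 10
--- LRU ---
  step 0: ref 1 -> FAULT, frames=[1,-] (faults so far: 1)
  step 1: ref 6 -> FAULT, frames=[1,6] (faults so far: 2)
  step 2: ref 6 -> HIT, frames=[1,6] (faults so far: 2)
  step 3: ref 6 -> HIT, frames=[1,6] (faults so far: 2)
  step 4: ref 5 -> FAULT, evict 1, frames=[5,6] (faults so far: 3)
  step 5: ref 6 -> HIT, frames=[5,6] (faults so far: 3)
  step 6: ref 1 -> FAULT, evict 5, frames=[1,6] (faults so far: 4)
  step 7: ref 2 -> FAULT, evict 6, frames=[1,2] (faults so far: 5)
  step 8: ref 4 -> FAULT, evict 1, frames=[4,2] (faults so far: 6)
  step 9: ref 4 -> HIT, frames=[4,2] (faults so far: 6)
  step 10: ref 3 -> FAULT, evict 2, frames=[4,3] (faults so far: 7)
  step 11: ref 2 -> FAULT, evict 4, frames=[2,3] (faults so far: 8)
  step 12: ref 2 -> HIT, frames=[2,3] (faults so far: 8)
  step 13: ref 3 -> HIT, frames=[2,3] (faults so far: 8)
  step 14: ref 5 -> FAULT, evict 2, frames=[5,3] (faults so far: 9)
  step 15: ref 6 -> FAULT, evict 3, frames=[5,6] (faults so far: 10)
  LRU total faults: 10
--- Optimal ---
  step 0: ref 1 -> FAULT, frames=[1,-] (faults so far: 1)
  step 1: ref 6 -> FAULT, frames=[1,6] (faults so far: 2)
  step 2: ref 6 -> HIT, frames=[1,6] (faults so far: 2)
  step 3: ref 6 -> HIT, frames=[1,6] (faults so far: 2)
  step 4: ref 5 -> FAULT, evict 1, frames=[5,6] (faults so far: 3)
  step 5: ref 6 -> HIT, frames=[5,6] (faults so far: 3)
  step 6: ref 1 -> FAULT, evict 6, frames=[5,1] (faults so far: 4)
  step 7: ref 2 -> FAULT, evict 1, frames=[5,2] (faults so far: 5)
  step 8: ref 4 -> FAULT, evict 5, frames=[4,2] (faults so far: 6)
  step 9: ref 4 -> HIT, frames=[4,2] (faults so far: 6)
  step 10: ref 3 -> FAULT, evict 4, frames=[3,2] (faults so far: 7)
  step 11: ref 2 -> HIT, frames=[3,2] (faults so far: 7)
  step 12: ref 2 -> HIT, frames=[3,2] (faults so far: 7)
  step 13: ref 3 -> HIT, frames=[3,2] (faults so far: 7)
  step 14: ref 5 -> FAULT, evict 2, frames=[3,5] (faults so far: 8)
  step 15: ref 6 -> FAULT, evict 3, frames=[6,5] (faults so far: 9)
  Optimal total faults: 9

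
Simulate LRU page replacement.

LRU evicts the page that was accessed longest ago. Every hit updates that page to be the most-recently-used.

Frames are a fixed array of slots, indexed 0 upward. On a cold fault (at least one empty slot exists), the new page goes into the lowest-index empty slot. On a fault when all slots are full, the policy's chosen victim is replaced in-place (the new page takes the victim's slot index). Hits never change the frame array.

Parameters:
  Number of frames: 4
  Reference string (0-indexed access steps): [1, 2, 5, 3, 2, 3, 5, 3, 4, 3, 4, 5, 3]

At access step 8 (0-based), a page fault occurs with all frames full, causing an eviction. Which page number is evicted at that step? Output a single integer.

Answer: 1

Derivation:
Step 0: ref 1 -> FAULT, frames=[1,-,-,-]
Step 1: ref 2 -> FAULT, frames=[1,2,-,-]
Step 2: ref 5 -> FAULT, frames=[1,2,5,-]
Step 3: ref 3 -> FAULT, frames=[1,2,5,3]
Step 4: ref 2 -> HIT, frames=[1,2,5,3]
Step 5: ref 3 -> HIT, frames=[1,2,5,3]
Step 6: ref 5 -> HIT, frames=[1,2,5,3]
Step 7: ref 3 -> HIT, frames=[1,2,5,3]
Step 8: ref 4 -> FAULT, evict 1, frames=[4,2,5,3]
At step 8: evicted page 1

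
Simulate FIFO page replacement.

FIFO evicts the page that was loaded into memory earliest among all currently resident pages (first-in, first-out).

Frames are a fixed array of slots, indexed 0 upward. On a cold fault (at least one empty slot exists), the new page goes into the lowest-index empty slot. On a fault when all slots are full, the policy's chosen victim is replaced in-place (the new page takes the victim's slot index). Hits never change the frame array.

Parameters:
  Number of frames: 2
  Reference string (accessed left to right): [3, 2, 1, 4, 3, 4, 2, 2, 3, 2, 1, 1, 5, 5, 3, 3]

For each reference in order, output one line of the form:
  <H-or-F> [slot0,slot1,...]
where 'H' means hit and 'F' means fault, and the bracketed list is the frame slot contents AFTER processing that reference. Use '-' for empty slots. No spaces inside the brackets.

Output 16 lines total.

F [3,-]
F [3,2]
F [1,2]
F [1,4]
F [3,4]
H [3,4]
F [3,2]
H [3,2]
H [3,2]
H [3,2]
F [1,2]
H [1,2]
F [1,5]
H [1,5]
F [3,5]
H [3,5]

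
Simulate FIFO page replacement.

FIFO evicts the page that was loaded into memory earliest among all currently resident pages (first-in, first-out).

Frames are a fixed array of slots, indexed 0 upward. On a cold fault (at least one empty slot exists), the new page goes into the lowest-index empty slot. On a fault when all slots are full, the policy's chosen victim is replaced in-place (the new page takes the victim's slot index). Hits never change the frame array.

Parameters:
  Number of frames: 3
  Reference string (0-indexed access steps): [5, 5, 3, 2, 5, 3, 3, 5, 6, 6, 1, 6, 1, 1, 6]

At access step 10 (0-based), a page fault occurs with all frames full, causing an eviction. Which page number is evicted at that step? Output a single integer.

Step 0: ref 5 -> FAULT, frames=[5,-,-]
Step 1: ref 5 -> HIT, frames=[5,-,-]
Step 2: ref 3 -> FAULT, frames=[5,3,-]
Step 3: ref 2 -> FAULT, frames=[5,3,2]
Step 4: ref 5 -> HIT, frames=[5,3,2]
Step 5: ref 3 -> HIT, frames=[5,3,2]
Step 6: ref 3 -> HIT, frames=[5,3,2]
Step 7: ref 5 -> HIT, frames=[5,3,2]
Step 8: ref 6 -> FAULT, evict 5, frames=[6,3,2]
Step 9: ref 6 -> HIT, frames=[6,3,2]
Step 10: ref 1 -> FAULT, evict 3, frames=[6,1,2]
At step 10: evicted page 3

Answer: 3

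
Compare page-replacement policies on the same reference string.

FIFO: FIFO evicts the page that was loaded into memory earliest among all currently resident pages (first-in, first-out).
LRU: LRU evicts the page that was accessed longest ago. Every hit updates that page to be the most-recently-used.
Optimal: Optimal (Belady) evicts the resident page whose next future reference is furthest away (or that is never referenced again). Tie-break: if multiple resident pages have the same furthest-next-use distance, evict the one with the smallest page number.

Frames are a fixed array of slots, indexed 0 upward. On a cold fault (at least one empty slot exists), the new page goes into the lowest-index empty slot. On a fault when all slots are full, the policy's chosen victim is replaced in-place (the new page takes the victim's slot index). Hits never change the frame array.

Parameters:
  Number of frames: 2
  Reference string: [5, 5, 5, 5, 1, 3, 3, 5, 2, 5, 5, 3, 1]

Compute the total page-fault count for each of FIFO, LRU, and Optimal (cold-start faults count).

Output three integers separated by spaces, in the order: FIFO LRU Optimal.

Answer: 7 7 6

Derivation:
--- FIFO ---
  step 0: ref 5 -> FAULT, frames=[5,-] (faults so far: 1)
  step 1: ref 5 -> HIT, frames=[5,-] (faults so far: 1)
  step 2: ref 5 -> HIT, frames=[5,-] (faults so far: 1)
  step 3: ref 5 -> HIT, frames=[5,-] (faults so far: 1)
  step 4: ref 1 -> FAULT, frames=[5,1] (faults so far: 2)
  step 5: ref 3 -> FAULT, evict 5, frames=[3,1] (faults so far: 3)
  step 6: ref 3 -> HIT, frames=[3,1] (faults so far: 3)
  step 7: ref 5 -> FAULT, evict 1, frames=[3,5] (faults so far: 4)
  step 8: ref 2 -> FAULT, evict 3, frames=[2,5] (faults so far: 5)
  step 9: ref 5 -> HIT, frames=[2,5] (faults so far: 5)
  step 10: ref 5 -> HIT, frames=[2,5] (faults so far: 5)
  step 11: ref 3 -> FAULT, evict 5, frames=[2,3] (faults so far: 6)
  step 12: ref 1 -> FAULT, evict 2, frames=[1,3] (faults so far: 7)
  FIFO total faults: 7
--- LRU ---
  step 0: ref 5 -> FAULT, frames=[5,-] (faults so far: 1)
  step 1: ref 5 -> HIT, frames=[5,-] (faults so far: 1)
  step 2: ref 5 -> HIT, frames=[5,-] (faults so far: 1)
  step 3: ref 5 -> HIT, frames=[5,-] (faults so far: 1)
  step 4: ref 1 -> FAULT, frames=[5,1] (faults so far: 2)
  step 5: ref 3 -> FAULT, evict 5, frames=[3,1] (faults so far: 3)
  step 6: ref 3 -> HIT, frames=[3,1] (faults so far: 3)
  step 7: ref 5 -> FAULT, evict 1, frames=[3,5] (faults so far: 4)
  step 8: ref 2 -> FAULT, evict 3, frames=[2,5] (faults so far: 5)
  step 9: ref 5 -> HIT, frames=[2,5] (faults so far: 5)
  step 10: ref 5 -> HIT, frames=[2,5] (faults so far: 5)
  step 11: ref 3 -> FAULT, evict 2, frames=[3,5] (faults so far: 6)
  step 12: ref 1 -> FAULT, evict 5, frames=[3,1] (faults so far: 7)
  LRU total faults: 7
--- Optimal ---
  step 0: ref 5 -> FAULT, frames=[5,-] (faults so far: 1)
  step 1: ref 5 -> HIT, frames=[5,-] (faults so far: 1)
  step 2: ref 5 -> HIT, frames=[5,-] (faults so far: 1)
  step 3: ref 5 -> HIT, frames=[5,-] (faults so far: 1)
  step 4: ref 1 -> FAULT, frames=[5,1] (faults so far: 2)
  step 5: ref 3 -> FAULT, evict 1, frames=[5,3] (faults so far: 3)
  step 6: ref 3 -> HIT, frames=[5,3] (faults so far: 3)
  step 7: ref 5 -> HIT, frames=[5,3] (faults so far: 3)
  step 8: ref 2 -> FAULT, evict 3, frames=[5,2] (faults so far: 4)
  step 9: ref 5 -> HIT, frames=[5,2] (faults so far: 4)
  step 10: ref 5 -> HIT, frames=[5,2] (faults so far: 4)
  step 11: ref 3 -> FAULT, evict 2, frames=[5,3] (faults so far: 5)
  step 12: ref 1 -> FAULT, evict 3, frames=[5,1] (faults so far: 6)
  Optimal total faults: 6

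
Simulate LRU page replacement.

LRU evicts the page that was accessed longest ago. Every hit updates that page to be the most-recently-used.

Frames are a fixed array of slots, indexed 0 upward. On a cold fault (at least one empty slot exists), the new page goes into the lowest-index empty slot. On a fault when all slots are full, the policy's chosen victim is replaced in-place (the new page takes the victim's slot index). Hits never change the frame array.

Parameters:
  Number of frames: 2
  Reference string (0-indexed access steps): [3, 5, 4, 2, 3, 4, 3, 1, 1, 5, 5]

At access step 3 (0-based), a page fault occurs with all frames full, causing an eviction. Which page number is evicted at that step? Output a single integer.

Step 0: ref 3 -> FAULT, frames=[3,-]
Step 1: ref 5 -> FAULT, frames=[3,5]
Step 2: ref 4 -> FAULT, evict 3, frames=[4,5]
Step 3: ref 2 -> FAULT, evict 5, frames=[4,2]
At step 3: evicted page 5

Answer: 5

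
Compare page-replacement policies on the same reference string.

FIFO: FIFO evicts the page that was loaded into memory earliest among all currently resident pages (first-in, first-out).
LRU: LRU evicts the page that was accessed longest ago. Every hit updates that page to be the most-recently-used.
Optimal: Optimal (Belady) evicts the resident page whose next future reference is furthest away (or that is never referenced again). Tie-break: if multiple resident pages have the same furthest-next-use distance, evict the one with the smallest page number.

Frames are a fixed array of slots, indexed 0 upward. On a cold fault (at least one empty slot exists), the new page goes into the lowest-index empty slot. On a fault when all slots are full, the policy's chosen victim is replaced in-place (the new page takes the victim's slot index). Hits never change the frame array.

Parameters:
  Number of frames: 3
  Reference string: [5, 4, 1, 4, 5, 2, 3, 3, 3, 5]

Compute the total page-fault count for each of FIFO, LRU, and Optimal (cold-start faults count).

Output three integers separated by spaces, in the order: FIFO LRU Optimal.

Answer: 6 5 5

Derivation:
--- FIFO ---
  step 0: ref 5 -> FAULT, frames=[5,-,-] (faults so far: 1)
  step 1: ref 4 -> FAULT, frames=[5,4,-] (faults so far: 2)
  step 2: ref 1 -> FAULT, frames=[5,4,1] (faults so far: 3)
  step 3: ref 4 -> HIT, frames=[5,4,1] (faults so far: 3)
  step 4: ref 5 -> HIT, frames=[5,4,1] (faults so far: 3)
  step 5: ref 2 -> FAULT, evict 5, frames=[2,4,1] (faults so far: 4)
  step 6: ref 3 -> FAULT, evict 4, frames=[2,3,1] (faults so far: 5)
  step 7: ref 3 -> HIT, frames=[2,3,1] (faults so far: 5)
  step 8: ref 3 -> HIT, frames=[2,3,1] (faults so far: 5)
  step 9: ref 5 -> FAULT, evict 1, frames=[2,3,5] (faults so far: 6)
  FIFO total faults: 6
--- LRU ---
  step 0: ref 5 -> FAULT, frames=[5,-,-] (faults so far: 1)
  step 1: ref 4 -> FAULT, frames=[5,4,-] (faults so far: 2)
  step 2: ref 1 -> FAULT, frames=[5,4,1] (faults so far: 3)
  step 3: ref 4 -> HIT, frames=[5,4,1] (faults so far: 3)
  step 4: ref 5 -> HIT, frames=[5,4,1] (faults so far: 3)
  step 5: ref 2 -> FAULT, evict 1, frames=[5,4,2] (faults so far: 4)
  step 6: ref 3 -> FAULT, evict 4, frames=[5,3,2] (faults so far: 5)
  step 7: ref 3 -> HIT, frames=[5,3,2] (faults so far: 5)
  step 8: ref 3 -> HIT, frames=[5,3,2] (faults so far: 5)
  step 9: ref 5 -> HIT, frames=[5,3,2] (faults so far: 5)
  LRU total faults: 5
--- Optimal ---
  step 0: ref 5 -> FAULT, frames=[5,-,-] (faults so far: 1)
  step 1: ref 4 -> FAULT, frames=[5,4,-] (faults so far: 2)
  step 2: ref 1 -> FAULT, frames=[5,4,1] (faults so far: 3)
  step 3: ref 4 -> HIT, frames=[5,4,1] (faults so far: 3)
  step 4: ref 5 -> HIT, frames=[5,4,1] (faults so far: 3)
  step 5: ref 2 -> FAULT, evict 1, frames=[5,4,2] (faults so far: 4)
  step 6: ref 3 -> FAULT, evict 2, frames=[5,4,3] (faults so far: 5)
  step 7: ref 3 -> HIT, frames=[5,4,3] (faults so far: 5)
  step 8: ref 3 -> HIT, frames=[5,4,3] (faults so far: 5)
  step 9: ref 5 -> HIT, frames=[5,4,3] (faults so far: 5)
  Optimal total faults: 5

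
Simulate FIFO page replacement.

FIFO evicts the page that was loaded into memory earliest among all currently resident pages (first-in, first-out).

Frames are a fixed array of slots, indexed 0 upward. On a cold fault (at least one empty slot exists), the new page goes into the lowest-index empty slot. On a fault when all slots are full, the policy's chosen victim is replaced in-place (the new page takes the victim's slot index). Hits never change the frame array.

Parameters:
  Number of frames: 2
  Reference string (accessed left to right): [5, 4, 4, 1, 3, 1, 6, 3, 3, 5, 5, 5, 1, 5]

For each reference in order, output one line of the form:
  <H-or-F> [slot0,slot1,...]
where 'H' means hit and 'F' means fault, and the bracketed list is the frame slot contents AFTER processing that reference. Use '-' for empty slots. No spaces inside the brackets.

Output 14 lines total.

F [5,-]
F [5,4]
H [5,4]
F [1,4]
F [1,3]
H [1,3]
F [6,3]
H [6,3]
H [6,3]
F [6,5]
H [6,5]
H [6,5]
F [1,5]
H [1,5]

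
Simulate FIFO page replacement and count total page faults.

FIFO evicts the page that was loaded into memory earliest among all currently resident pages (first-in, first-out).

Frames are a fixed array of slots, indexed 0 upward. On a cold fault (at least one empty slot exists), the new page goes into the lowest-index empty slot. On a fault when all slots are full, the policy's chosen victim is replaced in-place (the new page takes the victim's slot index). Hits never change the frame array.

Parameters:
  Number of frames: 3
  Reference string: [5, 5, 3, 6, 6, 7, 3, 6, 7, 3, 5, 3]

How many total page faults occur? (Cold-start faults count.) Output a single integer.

Step 0: ref 5 → FAULT, frames=[5,-,-]
Step 1: ref 5 → HIT, frames=[5,-,-]
Step 2: ref 3 → FAULT, frames=[5,3,-]
Step 3: ref 6 → FAULT, frames=[5,3,6]
Step 4: ref 6 → HIT, frames=[5,3,6]
Step 5: ref 7 → FAULT (evict 5), frames=[7,3,6]
Step 6: ref 3 → HIT, frames=[7,3,6]
Step 7: ref 6 → HIT, frames=[7,3,6]
Step 8: ref 7 → HIT, frames=[7,3,6]
Step 9: ref 3 → HIT, frames=[7,3,6]
Step 10: ref 5 → FAULT (evict 3), frames=[7,5,6]
Step 11: ref 3 → FAULT (evict 6), frames=[7,5,3]
Total faults: 6

Answer: 6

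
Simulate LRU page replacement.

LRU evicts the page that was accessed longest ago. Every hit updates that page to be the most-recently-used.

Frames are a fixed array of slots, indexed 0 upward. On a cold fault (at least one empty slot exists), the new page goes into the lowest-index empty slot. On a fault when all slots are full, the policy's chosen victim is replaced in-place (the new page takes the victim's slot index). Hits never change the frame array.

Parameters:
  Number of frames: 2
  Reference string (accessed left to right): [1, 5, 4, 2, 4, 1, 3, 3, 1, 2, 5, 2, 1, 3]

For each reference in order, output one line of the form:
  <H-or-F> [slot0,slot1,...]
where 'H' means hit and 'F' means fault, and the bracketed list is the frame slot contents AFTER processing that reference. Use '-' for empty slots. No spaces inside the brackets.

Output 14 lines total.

F [1,-]
F [1,5]
F [4,5]
F [4,2]
H [4,2]
F [4,1]
F [3,1]
H [3,1]
H [3,1]
F [2,1]
F [2,5]
H [2,5]
F [2,1]
F [3,1]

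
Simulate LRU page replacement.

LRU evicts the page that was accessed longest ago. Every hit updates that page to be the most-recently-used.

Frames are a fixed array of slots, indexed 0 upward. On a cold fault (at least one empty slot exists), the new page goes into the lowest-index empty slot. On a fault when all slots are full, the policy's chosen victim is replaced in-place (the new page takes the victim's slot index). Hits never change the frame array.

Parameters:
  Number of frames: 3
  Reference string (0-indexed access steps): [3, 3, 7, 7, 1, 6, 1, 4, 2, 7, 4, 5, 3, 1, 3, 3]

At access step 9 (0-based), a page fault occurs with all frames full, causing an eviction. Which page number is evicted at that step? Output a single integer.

Answer: 1

Derivation:
Step 0: ref 3 -> FAULT, frames=[3,-,-]
Step 1: ref 3 -> HIT, frames=[3,-,-]
Step 2: ref 7 -> FAULT, frames=[3,7,-]
Step 3: ref 7 -> HIT, frames=[3,7,-]
Step 4: ref 1 -> FAULT, frames=[3,7,1]
Step 5: ref 6 -> FAULT, evict 3, frames=[6,7,1]
Step 6: ref 1 -> HIT, frames=[6,7,1]
Step 7: ref 4 -> FAULT, evict 7, frames=[6,4,1]
Step 8: ref 2 -> FAULT, evict 6, frames=[2,4,1]
Step 9: ref 7 -> FAULT, evict 1, frames=[2,4,7]
At step 9: evicted page 1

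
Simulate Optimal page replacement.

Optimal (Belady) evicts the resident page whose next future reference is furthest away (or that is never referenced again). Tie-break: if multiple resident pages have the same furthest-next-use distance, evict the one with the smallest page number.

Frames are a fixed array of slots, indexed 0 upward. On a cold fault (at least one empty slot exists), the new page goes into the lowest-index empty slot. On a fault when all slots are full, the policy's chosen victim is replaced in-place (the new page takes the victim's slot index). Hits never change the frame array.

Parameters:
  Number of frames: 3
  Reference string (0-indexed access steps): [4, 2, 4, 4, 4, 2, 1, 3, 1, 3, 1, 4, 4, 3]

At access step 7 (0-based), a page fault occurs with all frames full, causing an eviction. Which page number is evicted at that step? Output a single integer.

Answer: 2

Derivation:
Step 0: ref 4 -> FAULT, frames=[4,-,-]
Step 1: ref 2 -> FAULT, frames=[4,2,-]
Step 2: ref 4 -> HIT, frames=[4,2,-]
Step 3: ref 4 -> HIT, frames=[4,2,-]
Step 4: ref 4 -> HIT, frames=[4,2,-]
Step 5: ref 2 -> HIT, frames=[4,2,-]
Step 6: ref 1 -> FAULT, frames=[4,2,1]
Step 7: ref 3 -> FAULT, evict 2, frames=[4,3,1]
At step 7: evicted page 2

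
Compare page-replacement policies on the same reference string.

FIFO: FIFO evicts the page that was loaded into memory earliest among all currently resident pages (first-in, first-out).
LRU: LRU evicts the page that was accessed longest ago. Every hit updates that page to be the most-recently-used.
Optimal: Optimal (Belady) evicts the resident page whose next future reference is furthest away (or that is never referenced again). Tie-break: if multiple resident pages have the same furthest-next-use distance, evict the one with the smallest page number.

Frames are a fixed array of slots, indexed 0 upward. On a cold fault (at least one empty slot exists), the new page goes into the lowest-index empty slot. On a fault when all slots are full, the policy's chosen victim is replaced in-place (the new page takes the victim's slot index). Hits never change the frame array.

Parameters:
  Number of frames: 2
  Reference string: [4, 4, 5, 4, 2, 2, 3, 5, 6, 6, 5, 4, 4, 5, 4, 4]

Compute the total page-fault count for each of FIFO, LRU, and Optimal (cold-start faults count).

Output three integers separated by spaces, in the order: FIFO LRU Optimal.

Answer: 8 7 6

Derivation:
--- FIFO ---
  step 0: ref 4 -> FAULT, frames=[4,-] (faults so far: 1)
  step 1: ref 4 -> HIT, frames=[4,-] (faults so far: 1)
  step 2: ref 5 -> FAULT, frames=[4,5] (faults so far: 2)
  step 3: ref 4 -> HIT, frames=[4,5] (faults so far: 2)
  step 4: ref 2 -> FAULT, evict 4, frames=[2,5] (faults so far: 3)
  step 5: ref 2 -> HIT, frames=[2,5] (faults so far: 3)
  step 6: ref 3 -> FAULT, evict 5, frames=[2,3] (faults so far: 4)
  step 7: ref 5 -> FAULT, evict 2, frames=[5,3] (faults so far: 5)
  step 8: ref 6 -> FAULT, evict 3, frames=[5,6] (faults so far: 6)
  step 9: ref 6 -> HIT, frames=[5,6] (faults so far: 6)
  step 10: ref 5 -> HIT, frames=[5,6] (faults so far: 6)
  step 11: ref 4 -> FAULT, evict 5, frames=[4,6] (faults so far: 7)
  step 12: ref 4 -> HIT, frames=[4,6] (faults so far: 7)
  step 13: ref 5 -> FAULT, evict 6, frames=[4,5] (faults so far: 8)
  step 14: ref 4 -> HIT, frames=[4,5] (faults so far: 8)
  step 15: ref 4 -> HIT, frames=[4,5] (faults so far: 8)
  FIFO total faults: 8
--- LRU ---
  step 0: ref 4 -> FAULT, frames=[4,-] (faults so far: 1)
  step 1: ref 4 -> HIT, frames=[4,-] (faults so far: 1)
  step 2: ref 5 -> FAULT, frames=[4,5] (faults so far: 2)
  step 3: ref 4 -> HIT, frames=[4,5] (faults so far: 2)
  step 4: ref 2 -> FAULT, evict 5, frames=[4,2] (faults so far: 3)
  step 5: ref 2 -> HIT, frames=[4,2] (faults so far: 3)
  step 6: ref 3 -> FAULT, evict 4, frames=[3,2] (faults so far: 4)
  step 7: ref 5 -> FAULT, evict 2, frames=[3,5] (faults so far: 5)
  step 8: ref 6 -> FAULT, evict 3, frames=[6,5] (faults so far: 6)
  step 9: ref 6 -> HIT, frames=[6,5] (faults so far: 6)
  step 10: ref 5 -> HIT, frames=[6,5] (faults so far: 6)
  step 11: ref 4 -> FAULT, evict 6, frames=[4,5] (faults so far: 7)
  step 12: ref 4 -> HIT, frames=[4,5] (faults so far: 7)
  step 13: ref 5 -> HIT, frames=[4,5] (faults so far: 7)
  step 14: ref 4 -> HIT, frames=[4,5] (faults so far: 7)
  step 15: ref 4 -> HIT, frames=[4,5] (faults so far: 7)
  LRU total faults: 7
--- Optimal ---
  step 0: ref 4 -> FAULT, frames=[4,-] (faults so far: 1)
  step 1: ref 4 -> HIT, frames=[4,-] (faults so far: 1)
  step 2: ref 5 -> FAULT, frames=[4,5] (faults so far: 2)
  step 3: ref 4 -> HIT, frames=[4,5] (faults so far: 2)
  step 4: ref 2 -> FAULT, evict 4, frames=[2,5] (faults so far: 3)
  step 5: ref 2 -> HIT, frames=[2,5] (faults so far: 3)
  step 6: ref 3 -> FAULT, evict 2, frames=[3,5] (faults so far: 4)
  step 7: ref 5 -> HIT, frames=[3,5] (faults so far: 4)
  step 8: ref 6 -> FAULT, evict 3, frames=[6,5] (faults so far: 5)
  step 9: ref 6 -> HIT, frames=[6,5] (faults so far: 5)
  step 10: ref 5 -> HIT, frames=[6,5] (faults so far: 5)
  step 11: ref 4 -> FAULT, evict 6, frames=[4,5] (faults so far: 6)
  step 12: ref 4 -> HIT, frames=[4,5] (faults so far: 6)
  step 13: ref 5 -> HIT, frames=[4,5] (faults so far: 6)
  step 14: ref 4 -> HIT, frames=[4,5] (faults so far: 6)
  step 15: ref 4 -> HIT, frames=[4,5] (faults so far: 6)
  Optimal total faults: 6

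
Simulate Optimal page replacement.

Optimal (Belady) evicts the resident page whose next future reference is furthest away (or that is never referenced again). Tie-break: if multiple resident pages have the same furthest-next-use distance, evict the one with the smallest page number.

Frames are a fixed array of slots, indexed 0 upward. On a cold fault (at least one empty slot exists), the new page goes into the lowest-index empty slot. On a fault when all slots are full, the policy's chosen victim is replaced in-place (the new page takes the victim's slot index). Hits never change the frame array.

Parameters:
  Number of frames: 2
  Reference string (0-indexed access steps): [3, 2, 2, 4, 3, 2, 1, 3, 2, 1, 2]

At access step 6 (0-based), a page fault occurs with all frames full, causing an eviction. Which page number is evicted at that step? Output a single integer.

Step 0: ref 3 -> FAULT, frames=[3,-]
Step 1: ref 2 -> FAULT, frames=[3,2]
Step 2: ref 2 -> HIT, frames=[3,2]
Step 3: ref 4 -> FAULT, evict 2, frames=[3,4]
Step 4: ref 3 -> HIT, frames=[3,4]
Step 5: ref 2 -> FAULT, evict 4, frames=[3,2]
Step 6: ref 1 -> FAULT, evict 2, frames=[3,1]
At step 6: evicted page 2

Answer: 2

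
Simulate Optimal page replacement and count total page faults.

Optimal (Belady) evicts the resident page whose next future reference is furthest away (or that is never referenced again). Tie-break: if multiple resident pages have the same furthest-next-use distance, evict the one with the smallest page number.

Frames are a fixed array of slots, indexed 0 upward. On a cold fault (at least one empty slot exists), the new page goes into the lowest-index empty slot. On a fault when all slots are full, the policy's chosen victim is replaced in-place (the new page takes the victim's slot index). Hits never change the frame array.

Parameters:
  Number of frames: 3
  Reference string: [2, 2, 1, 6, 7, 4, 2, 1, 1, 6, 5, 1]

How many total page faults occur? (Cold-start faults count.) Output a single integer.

Step 0: ref 2 → FAULT, frames=[2,-,-]
Step 1: ref 2 → HIT, frames=[2,-,-]
Step 2: ref 1 → FAULT, frames=[2,1,-]
Step 3: ref 6 → FAULT, frames=[2,1,6]
Step 4: ref 7 → FAULT (evict 6), frames=[2,1,7]
Step 5: ref 4 → FAULT (evict 7), frames=[2,1,4]
Step 6: ref 2 → HIT, frames=[2,1,4]
Step 7: ref 1 → HIT, frames=[2,1,4]
Step 8: ref 1 → HIT, frames=[2,1,4]
Step 9: ref 6 → FAULT (evict 2), frames=[6,1,4]
Step 10: ref 5 → FAULT (evict 4), frames=[6,1,5]
Step 11: ref 1 → HIT, frames=[6,1,5]
Total faults: 7

Answer: 7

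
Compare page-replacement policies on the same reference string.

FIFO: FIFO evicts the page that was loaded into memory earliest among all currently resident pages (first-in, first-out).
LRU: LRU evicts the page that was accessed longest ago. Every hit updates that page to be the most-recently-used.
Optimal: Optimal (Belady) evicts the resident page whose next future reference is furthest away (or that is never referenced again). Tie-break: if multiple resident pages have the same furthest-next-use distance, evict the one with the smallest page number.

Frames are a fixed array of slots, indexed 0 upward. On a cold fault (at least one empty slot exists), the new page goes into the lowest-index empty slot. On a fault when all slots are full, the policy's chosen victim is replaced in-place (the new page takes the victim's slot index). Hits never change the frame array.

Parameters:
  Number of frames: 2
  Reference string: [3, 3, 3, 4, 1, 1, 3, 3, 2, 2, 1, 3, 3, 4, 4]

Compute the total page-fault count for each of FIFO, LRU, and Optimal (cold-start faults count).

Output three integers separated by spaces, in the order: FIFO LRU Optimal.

--- FIFO ---
  step 0: ref 3 -> FAULT, frames=[3,-] (faults so far: 1)
  step 1: ref 3 -> HIT, frames=[3,-] (faults so far: 1)
  step 2: ref 3 -> HIT, frames=[3,-] (faults so far: 1)
  step 3: ref 4 -> FAULT, frames=[3,4] (faults so far: 2)
  step 4: ref 1 -> FAULT, evict 3, frames=[1,4] (faults so far: 3)
  step 5: ref 1 -> HIT, frames=[1,4] (faults so far: 3)
  step 6: ref 3 -> FAULT, evict 4, frames=[1,3] (faults so far: 4)
  step 7: ref 3 -> HIT, frames=[1,3] (faults so far: 4)
  step 8: ref 2 -> FAULT, evict 1, frames=[2,3] (faults so far: 5)
  step 9: ref 2 -> HIT, frames=[2,3] (faults so far: 5)
  step 10: ref 1 -> FAULT, evict 3, frames=[2,1] (faults so far: 6)
  step 11: ref 3 -> FAULT, evict 2, frames=[3,1] (faults so far: 7)
  step 12: ref 3 -> HIT, frames=[3,1] (faults so far: 7)
  step 13: ref 4 -> FAULT, evict 1, frames=[3,4] (faults so far: 8)
  step 14: ref 4 -> HIT, frames=[3,4] (faults so far: 8)
  FIFO total faults: 8
--- LRU ---
  step 0: ref 3 -> FAULT, frames=[3,-] (faults so far: 1)
  step 1: ref 3 -> HIT, frames=[3,-] (faults so far: 1)
  step 2: ref 3 -> HIT, frames=[3,-] (faults so far: 1)
  step 3: ref 4 -> FAULT, frames=[3,4] (faults so far: 2)
  step 4: ref 1 -> FAULT, evict 3, frames=[1,4] (faults so far: 3)
  step 5: ref 1 -> HIT, frames=[1,4] (faults so far: 3)
  step 6: ref 3 -> FAULT, evict 4, frames=[1,3] (faults so far: 4)
  step 7: ref 3 -> HIT, frames=[1,3] (faults so far: 4)
  step 8: ref 2 -> FAULT, evict 1, frames=[2,3] (faults so far: 5)
  step 9: ref 2 -> HIT, frames=[2,3] (faults so far: 5)
  step 10: ref 1 -> FAULT, evict 3, frames=[2,1] (faults so far: 6)
  step 11: ref 3 -> FAULT, evict 2, frames=[3,1] (faults so far: 7)
  step 12: ref 3 -> HIT, frames=[3,1] (faults so far: 7)
  step 13: ref 4 -> FAULT, evict 1, frames=[3,4] (faults so far: 8)
  step 14: ref 4 -> HIT, frames=[3,4] (faults so far: 8)
  LRU total faults: 8
--- Optimal ---
  step 0: ref 3 -> FAULT, frames=[3,-] (faults so far: 1)
  step 1: ref 3 -> HIT, frames=[3,-] (faults so far: 1)
  step 2: ref 3 -> HIT, frames=[3,-] (faults so far: 1)
  step 3: ref 4 -> FAULT, frames=[3,4] (faults so far: 2)
  step 4: ref 1 -> FAULT, evict 4, frames=[3,1] (faults so far: 3)
  step 5: ref 1 -> HIT, frames=[3,1] (faults so far: 3)
  step 6: ref 3 -> HIT, frames=[3,1] (faults so far: 3)
  step 7: ref 3 -> HIT, frames=[3,1] (faults so far: 3)
  step 8: ref 2 -> FAULT, evict 3, frames=[2,1] (faults so far: 4)
  step 9: ref 2 -> HIT, frames=[2,1] (faults so far: 4)
  step 10: ref 1 -> HIT, frames=[2,1] (faults so far: 4)
  step 11: ref 3 -> FAULT, evict 1, frames=[2,3] (faults so far: 5)
  step 12: ref 3 -> HIT, frames=[2,3] (faults so far: 5)
  step 13: ref 4 -> FAULT, evict 2, frames=[4,3] (faults so far: 6)
  step 14: ref 4 -> HIT, frames=[4,3] (faults so far: 6)
  Optimal total faults: 6

Answer: 8 8 6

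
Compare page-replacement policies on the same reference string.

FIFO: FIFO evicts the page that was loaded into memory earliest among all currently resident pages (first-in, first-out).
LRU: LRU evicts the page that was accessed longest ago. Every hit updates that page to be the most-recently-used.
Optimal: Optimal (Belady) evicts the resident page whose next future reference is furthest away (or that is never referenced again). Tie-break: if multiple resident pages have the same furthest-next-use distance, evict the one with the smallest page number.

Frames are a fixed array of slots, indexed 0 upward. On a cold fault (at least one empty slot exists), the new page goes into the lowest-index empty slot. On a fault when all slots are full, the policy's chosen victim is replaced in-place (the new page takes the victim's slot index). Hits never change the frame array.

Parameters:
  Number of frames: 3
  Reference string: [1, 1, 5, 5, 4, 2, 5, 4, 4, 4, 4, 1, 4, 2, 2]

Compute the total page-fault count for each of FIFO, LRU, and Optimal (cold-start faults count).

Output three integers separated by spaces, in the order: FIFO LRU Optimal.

--- FIFO ---
  step 0: ref 1 -> FAULT, frames=[1,-,-] (faults so far: 1)
  step 1: ref 1 -> HIT, frames=[1,-,-] (faults so far: 1)
  step 2: ref 5 -> FAULT, frames=[1,5,-] (faults so far: 2)
  step 3: ref 5 -> HIT, frames=[1,5,-] (faults so far: 2)
  step 4: ref 4 -> FAULT, frames=[1,5,4] (faults so far: 3)
  step 5: ref 2 -> FAULT, evict 1, frames=[2,5,4] (faults so far: 4)
  step 6: ref 5 -> HIT, frames=[2,5,4] (faults so far: 4)
  step 7: ref 4 -> HIT, frames=[2,5,4] (faults so far: 4)
  step 8: ref 4 -> HIT, frames=[2,5,4] (faults so far: 4)
  step 9: ref 4 -> HIT, frames=[2,5,4] (faults so far: 4)
  step 10: ref 4 -> HIT, frames=[2,5,4] (faults so far: 4)
  step 11: ref 1 -> FAULT, evict 5, frames=[2,1,4] (faults so far: 5)
  step 12: ref 4 -> HIT, frames=[2,1,4] (faults so far: 5)
  step 13: ref 2 -> HIT, frames=[2,1,4] (faults so far: 5)
  step 14: ref 2 -> HIT, frames=[2,1,4] (faults so far: 5)
  FIFO total faults: 5
--- LRU ---
  step 0: ref 1 -> FAULT, frames=[1,-,-] (faults so far: 1)
  step 1: ref 1 -> HIT, frames=[1,-,-] (faults so far: 1)
  step 2: ref 5 -> FAULT, frames=[1,5,-] (faults so far: 2)
  step 3: ref 5 -> HIT, frames=[1,5,-] (faults so far: 2)
  step 4: ref 4 -> FAULT, frames=[1,5,4] (faults so far: 3)
  step 5: ref 2 -> FAULT, evict 1, frames=[2,5,4] (faults so far: 4)
  step 6: ref 5 -> HIT, frames=[2,5,4] (faults so far: 4)
  step 7: ref 4 -> HIT, frames=[2,5,4] (faults so far: 4)
  step 8: ref 4 -> HIT, frames=[2,5,4] (faults so far: 4)
  step 9: ref 4 -> HIT, frames=[2,5,4] (faults so far: 4)
  step 10: ref 4 -> HIT, frames=[2,5,4] (faults so far: 4)
  step 11: ref 1 -> FAULT, evict 2, frames=[1,5,4] (faults so far: 5)
  step 12: ref 4 -> HIT, frames=[1,5,4] (faults so far: 5)
  step 13: ref 2 -> FAULT, evict 5, frames=[1,2,4] (faults so far: 6)
  step 14: ref 2 -> HIT, frames=[1,2,4] (faults so far: 6)
  LRU total faults: 6
--- Optimal ---
  step 0: ref 1 -> FAULT, frames=[1,-,-] (faults so far: 1)
  step 1: ref 1 -> HIT, frames=[1,-,-] (faults so far: 1)
  step 2: ref 5 -> FAULT, frames=[1,5,-] (faults so far: 2)
  step 3: ref 5 -> HIT, frames=[1,5,-] (faults so far: 2)
  step 4: ref 4 -> FAULT, frames=[1,5,4] (faults so far: 3)
  step 5: ref 2 -> FAULT, evict 1, frames=[2,5,4] (faults so far: 4)
  step 6: ref 5 -> HIT, frames=[2,5,4] (faults so far: 4)
  step 7: ref 4 -> HIT, frames=[2,5,4] (faults so far: 4)
  step 8: ref 4 -> HIT, frames=[2,5,4] (faults so far: 4)
  step 9: ref 4 -> HIT, frames=[2,5,4] (faults so far: 4)
  step 10: ref 4 -> HIT, frames=[2,5,4] (faults so far: 4)
  step 11: ref 1 -> FAULT, evict 5, frames=[2,1,4] (faults so far: 5)
  step 12: ref 4 -> HIT, frames=[2,1,4] (faults so far: 5)
  step 13: ref 2 -> HIT, frames=[2,1,4] (faults so far: 5)
  step 14: ref 2 -> HIT, frames=[2,1,4] (faults so far: 5)
  Optimal total faults: 5

Answer: 5 6 5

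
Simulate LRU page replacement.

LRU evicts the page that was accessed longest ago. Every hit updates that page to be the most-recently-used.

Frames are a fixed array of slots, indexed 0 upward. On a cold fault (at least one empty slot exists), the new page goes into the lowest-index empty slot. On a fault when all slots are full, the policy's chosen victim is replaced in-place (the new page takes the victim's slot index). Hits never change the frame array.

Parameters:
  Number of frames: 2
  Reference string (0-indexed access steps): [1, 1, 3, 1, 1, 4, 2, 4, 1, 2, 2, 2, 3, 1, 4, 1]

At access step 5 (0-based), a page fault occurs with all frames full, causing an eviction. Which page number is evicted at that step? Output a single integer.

Answer: 3

Derivation:
Step 0: ref 1 -> FAULT, frames=[1,-]
Step 1: ref 1 -> HIT, frames=[1,-]
Step 2: ref 3 -> FAULT, frames=[1,3]
Step 3: ref 1 -> HIT, frames=[1,3]
Step 4: ref 1 -> HIT, frames=[1,3]
Step 5: ref 4 -> FAULT, evict 3, frames=[1,4]
At step 5: evicted page 3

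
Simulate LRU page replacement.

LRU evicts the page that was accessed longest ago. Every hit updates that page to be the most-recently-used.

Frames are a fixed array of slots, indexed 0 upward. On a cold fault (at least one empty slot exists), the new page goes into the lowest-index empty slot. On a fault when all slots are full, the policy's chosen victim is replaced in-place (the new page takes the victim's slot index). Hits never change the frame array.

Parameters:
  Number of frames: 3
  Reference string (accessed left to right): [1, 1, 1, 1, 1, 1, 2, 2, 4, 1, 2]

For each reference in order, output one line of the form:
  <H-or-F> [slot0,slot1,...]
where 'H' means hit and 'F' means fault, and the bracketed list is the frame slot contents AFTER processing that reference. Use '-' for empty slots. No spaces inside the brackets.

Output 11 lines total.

F [1,-,-]
H [1,-,-]
H [1,-,-]
H [1,-,-]
H [1,-,-]
H [1,-,-]
F [1,2,-]
H [1,2,-]
F [1,2,4]
H [1,2,4]
H [1,2,4]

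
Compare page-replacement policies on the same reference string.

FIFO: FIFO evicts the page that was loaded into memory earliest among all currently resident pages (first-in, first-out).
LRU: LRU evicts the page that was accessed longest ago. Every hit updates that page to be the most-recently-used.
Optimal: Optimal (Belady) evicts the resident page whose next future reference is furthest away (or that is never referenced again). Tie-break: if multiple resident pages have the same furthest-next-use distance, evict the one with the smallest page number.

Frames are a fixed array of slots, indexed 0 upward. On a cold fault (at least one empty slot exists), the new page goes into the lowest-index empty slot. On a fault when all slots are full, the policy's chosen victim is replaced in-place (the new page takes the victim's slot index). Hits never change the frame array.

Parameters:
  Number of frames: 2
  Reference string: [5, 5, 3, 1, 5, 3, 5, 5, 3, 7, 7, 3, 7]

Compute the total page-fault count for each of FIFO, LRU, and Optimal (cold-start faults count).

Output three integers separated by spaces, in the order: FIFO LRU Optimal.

Answer: 6 6 5

Derivation:
--- FIFO ---
  step 0: ref 5 -> FAULT, frames=[5,-] (faults so far: 1)
  step 1: ref 5 -> HIT, frames=[5,-] (faults so far: 1)
  step 2: ref 3 -> FAULT, frames=[5,3] (faults so far: 2)
  step 3: ref 1 -> FAULT, evict 5, frames=[1,3] (faults so far: 3)
  step 4: ref 5 -> FAULT, evict 3, frames=[1,5] (faults so far: 4)
  step 5: ref 3 -> FAULT, evict 1, frames=[3,5] (faults so far: 5)
  step 6: ref 5 -> HIT, frames=[3,5] (faults so far: 5)
  step 7: ref 5 -> HIT, frames=[3,5] (faults so far: 5)
  step 8: ref 3 -> HIT, frames=[3,5] (faults so far: 5)
  step 9: ref 7 -> FAULT, evict 5, frames=[3,7] (faults so far: 6)
  step 10: ref 7 -> HIT, frames=[3,7] (faults so far: 6)
  step 11: ref 3 -> HIT, frames=[3,7] (faults so far: 6)
  step 12: ref 7 -> HIT, frames=[3,7] (faults so far: 6)
  FIFO total faults: 6
--- LRU ---
  step 0: ref 5 -> FAULT, frames=[5,-] (faults so far: 1)
  step 1: ref 5 -> HIT, frames=[5,-] (faults so far: 1)
  step 2: ref 3 -> FAULT, frames=[5,3] (faults so far: 2)
  step 3: ref 1 -> FAULT, evict 5, frames=[1,3] (faults so far: 3)
  step 4: ref 5 -> FAULT, evict 3, frames=[1,5] (faults so far: 4)
  step 5: ref 3 -> FAULT, evict 1, frames=[3,5] (faults so far: 5)
  step 6: ref 5 -> HIT, frames=[3,5] (faults so far: 5)
  step 7: ref 5 -> HIT, frames=[3,5] (faults so far: 5)
  step 8: ref 3 -> HIT, frames=[3,5] (faults so far: 5)
  step 9: ref 7 -> FAULT, evict 5, frames=[3,7] (faults so far: 6)
  step 10: ref 7 -> HIT, frames=[3,7] (faults so far: 6)
  step 11: ref 3 -> HIT, frames=[3,7] (faults so far: 6)
  step 12: ref 7 -> HIT, frames=[3,7] (faults so far: 6)
  LRU total faults: 6
--- Optimal ---
  step 0: ref 5 -> FAULT, frames=[5,-] (faults so far: 1)
  step 1: ref 5 -> HIT, frames=[5,-] (faults so far: 1)
  step 2: ref 3 -> FAULT, frames=[5,3] (faults so far: 2)
  step 3: ref 1 -> FAULT, evict 3, frames=[5,1] (faults so far: 3)
  step 4: ref 5 -> HIT, frames=[5,1] (faults so far: 3)
  step 5: ref 3 -> FAULT, evict 1, frames=[5,3] (faults so far: 4)
  step 6: ref 5 -> HIT, frames=[5,3] (faults so far: 4)
  step 7: ref 5 -> HIT, frames=[5,3] (faults so far: 4)
  step 8: ref 3 -> HIT, frames=[5,3] (faults so far: 4)
  step 9: ref 7 -> FAULT, evict 5, frames=[7,3] (faults so far: 5)
  step 10: ref 7 -> HIT, frames=[7,3] (faults so far: 5)
  step 11: ref 3 -> HIT, frames=[7,3] (faults so far: 5)
  step 12: ref 7 -> HIT, frames=[7,3] (faults so far: 5)
  Optimal total faults: 5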